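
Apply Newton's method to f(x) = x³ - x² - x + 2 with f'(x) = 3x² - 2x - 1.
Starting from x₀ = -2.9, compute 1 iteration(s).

f(x) = x³ - x² - x + 2
f'(x) = 3x² - 2x - 1
x₀ = -2.9

Newton-Raphson formula: x_{n+1} = x_n - f(x_n)/f'(x_n)

Iteration 1:
  f(-2.900000) = -27.899000
  f'(-2.900000) = 30.030000
  x_1 = -2.900000 - (-27.899000)/30.030000 = -1.970962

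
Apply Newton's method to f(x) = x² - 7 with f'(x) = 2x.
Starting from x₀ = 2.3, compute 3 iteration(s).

f(x) = x² - 7
f'(x) = 2x
x₀ = 2.3

Newton-Raphson formula: x_{n+1} = x_n - f(x_n)/f'(x_n)

Iteration 1:
  f(2.300000) = -1.710000
  f'(2.300000) = 4.600000
  x_1 = 2.300000 - (-1.710000)/4.600000 = 2.671739
Iteration 2:
  f(2.671739) = 0.138190
  f'(2.671739) = 5.343478
  x_2 = 2.671739 - 0.138190/5.343478 = 2.645878
Iteration 3:
  f(2.645878) = 0.000669
  f'(2.645878) = 5.291755
  x_3 = 2.645878 - 0.000669/5.291755 = 2.645751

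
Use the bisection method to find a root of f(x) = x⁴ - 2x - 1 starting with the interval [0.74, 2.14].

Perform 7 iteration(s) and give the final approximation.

f(x) = x⁴ - 2x - 1
Initial interval: [0.74, 2.14]

Iteration 1:
  c_1 = (0.740000 + 2.140000)/2 = 1.440000
  f(c_1) = f(1.440000) = 0.419817
  f(a) × f(c) < 0, new interval: [0.740000, 1.440000]
Iteration 2:
  c_2 = (0.740000 + 1.440000)/2 = 1.090000
  f(c_2) = f(1.090000) = -1.768418
  f(a) × f(c) ≥ 0, new interval: [1.090000, 1.440000]
Iteration 3:
  c_3 = (1.090000 + 1.440000)/2 = 1.265000
  f(c_3) = f(1.265000) = -0.969280
  f(a) × f(c) ≥ 0, new interval: [1.265000, 1.440000]
Iteration 4:
  c_4 = (1.265000 + 1.440000)/2 = 1.352500
  f(c_4) = f(1.352500) = -0.358822
  f(a) × f(c) ≥ 0, new interval: [1.352500, 1.440000]
Iteration 5:
  c_5 = (1.352500 + 1.440000)/2 = 1.396250
  f(c_5) = f(1.396250) = 0.008105
  f(a) × f(c) < 0, new interval: [1.352500, 1.396250]
Iteration 6:
  c_6 = (1.352500 + 1.396250)/2 = 1.374375
  f(c_6) = f(1.374375) = -0.180782
  f(a) × f(c) ≥ 0, new interval: [1.374375, 1.396250]
Iteration 7:
  c_7 = (1.374375 + 1.396250)/2 = 1.385312
  f(c_7) = f(1.385312) = -0.087716
  f(a) × f(c) ≥ 0, new interval: [1.385312, 1.396250]

After 7 iteration(s), the approximation is c_7 = 1.385312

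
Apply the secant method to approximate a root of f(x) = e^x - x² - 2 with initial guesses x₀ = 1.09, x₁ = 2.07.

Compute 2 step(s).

f(x) = e^x - x² - 2
x₀ = 1.09, x₁ = 2.07

Secant formula: x_{n+1} = x_n - f(x_n)(x_n - x_{n-1})/(f(x_n) - f(x_{n-1}))

Iteration 1:
  f(1.090000) = -0.213826
  f(2.070000) = 1.639923
  x_2 = 2.070000 - 1.639923×(2.070000 - 1.090000)/(1.639923 - (-0.213826))
       = 1.203041
Iteration 2:
  f(2.070000) = 1.639923
  f(1.203041) = -0.117079
  x_3 = 1.203041 - (-0.117079)×(1.203041 - 2.070000)/(-0.117079 - 1.639923)
       = 1.260811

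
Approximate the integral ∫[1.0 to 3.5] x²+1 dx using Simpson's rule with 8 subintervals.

f(x) = x²+1
a = 1.0, b = 3.5, n = 8
h = (b - a)/n = 0.312500

Simpson's rule: (h/3)[f(x₀) + 4f(x₁) + 2f(x₂) + ... + f(xₙ)]

x_0 = 1.0000, f(x_0) = 2.000000, coefficient = 1
x_1 = 1.3125, f(x_1) = 2.722656, coefficient = 4
x_2 = 1.6250, f(x_2) = 3.640625, coefficient = 2
x_3 = 1.9375, f(x_3) = 4.753906, coefficient = 4
x_4 = 2.2500, f(x_4) = 6.062500, coefficient = 2
x_5 = 2.5625, f(x_5) = 7.566406, coefficient = 4
x_6 = 2.8750, f(x_6) = 9.265625, coefficient = 2
x_7 = 3.1875, f(x_7) = 11.160156, coefficient = 4
x_8 = 3.5000, f(x_8) = 13.250000, coefficient = 1

I ≈ (0.312500/3) × 158.000000 = 16.458333
Exact value: 16.458333
Error: 0.000000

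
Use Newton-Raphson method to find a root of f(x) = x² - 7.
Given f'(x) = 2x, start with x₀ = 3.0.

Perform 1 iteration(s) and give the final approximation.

f(x) = x² - 7
f'(x) = 2x
x₀ = 3.0

Newton-Raphson formula: x_{n+1} = x_n - f(x_n)/f'(x_n)

Iteration 1:
  f(3.000000) = 2.000000
  f'(3.000000) = 6.000000
  x_1 = 3.000000 - 2.000000/6.000000 = 2.666667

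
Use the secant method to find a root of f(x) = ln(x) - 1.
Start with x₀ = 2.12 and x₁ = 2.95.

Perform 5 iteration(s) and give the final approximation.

f(x) = ln(x) - 1
x₀ = 2.12, x₁ = 2.95

Secant formula: x_{n+1} = x_n - f(x_n)(x_n - x_{n-1})/(f(x_n) - f(x_{n-1}))

Iteration 1:
  f(2.120000) = -0.248584
  f(2.950000) = 0.081805
  x_2 = 2.950000 - 0.081805×(2.950000 - 2.120000)/(0.081805 - (-0.248584))
       = 2.744490
Iteration 2:
  f(2.950000) = 0.081805
  f(2.744490) = 0.009595
  x_3 = 2.744490 - 0.009595×(2.744490 - 2.950000)/(0.009595 - 0.081805)
       = 2.717182
Iteration 3:
  f(2.744490) = 0.009595
  f(2.717182) = -0.000405
  x_4 = 2.717182 - (-0.000405)×(2.717182 - 2.744490)/(-0.000405 - 0.009595)
       = 2.718287
Iteration 4:
  f(2.717182) = -0.000405
  f(2.718287) = 0.000002
  x_5 = 2.718287 - 0.000002×(2.718287 - 2.717182)/(0.000002 - (-0.000405))
       = 2.718282
Iteration 5:
  f(2.718287) = 0.000002
  f(2.718282) = 0.000000
  x_6 = 2.718282 - 0.000000×(2.718282 - 2.718287)/(0.000000 - 0.000002)
       = 2.718282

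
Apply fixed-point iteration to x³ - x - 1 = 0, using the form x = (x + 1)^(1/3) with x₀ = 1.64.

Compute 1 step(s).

Equation: x³ - x - 1 = 0
Fixed-point form: x = (x + 1)^(1/3)
x₀ = 1.64

x_1 = g(1.640000) = 1.382085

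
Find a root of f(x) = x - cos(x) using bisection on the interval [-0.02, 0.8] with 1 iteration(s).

f(x) = x - cos(x)
Initial interval: [-0.02, 0.8]

Iteration 1:
  c_1 = (-0.020000 + 0.800000)/2 = 0.390000
  f(c_1) = f(0.390000) = -0.534909
  f(a) × f(c) ≥ 0, new interval: [0.390000, 0.800000]

After 1 iteration(s), the approximation is c_1 = 0.390000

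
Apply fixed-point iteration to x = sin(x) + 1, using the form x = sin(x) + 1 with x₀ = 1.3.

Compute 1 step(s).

Equation: x = sin(x) + 1
Fixed-point form: x = sin(x) + 1
x₀ = 1.3

x_1 = g(1.300000) = 1.963558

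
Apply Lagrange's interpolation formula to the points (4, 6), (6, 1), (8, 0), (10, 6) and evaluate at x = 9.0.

Lagrange interpolation formula:
P(x) = Σ yᵢ × Lᵢ(x)
where Lᵢ(x) = Π_{j≠i} (x - xⱼ)/(xᵢ - xⱼ)

L_0(9.0) = (9.0 - 6)/(4 - 6) × (9.0 - 8)/(4 - 8) × (9.0 - 10)/(4 - 10) = 0.062500
L_1(9.0) = (9.0 - 4)/(6 - 4) × (9.0 - 8)/(6 - 8) × (9.0 - 10)/(6 - 10) = -0.312500
L_2(9.0) = (9.0 - 4)/(8 - 4) × (9.0 - 6)/(8 - 6) × (9.0 - 10)/(8 - 10) = 0.937500
L_3(9.0) = (9.0 - 4)/(10 - 4) × (9.0 - 6)/(10 - 6) × (9.0 - 8)/(10 - 8) = 0.312500

P(9.0) = 6×L_0(9.0) + 1×L_1(9.0) + 0×L_2(9.0) + 6×L_3(9.0)
P(9.0) = 1.937500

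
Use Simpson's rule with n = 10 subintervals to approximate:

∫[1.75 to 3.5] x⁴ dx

f(x) = x⁴
a = 1.75, b = 3.5, n = 10
h = (b - a)/n = 0.175000

Simpson's rule: (h/3)[f(x₀) + 4f(x₁) + 2f(x₂) + ... + f(xₙ)]

x_0 = 1.7500, f(x_0) = 9.378906, coefficient = 1
x_1 = 1.9250, f(x_1) = 13.731657, coefficient = 4
x_2 = 2.1000, f(x_2) = 19.448100, coefficient = 2
x_3 = 2.2750, f(x_3) = 26.787094, coefficient = 4
x_4 = 2.4500, f(x_4) = 36.030006, coefficient = 2
x_5 = 2.6250, f(x_5) = 47.480713, coefficient = 4
x_6 = 2.8000, f(x_6) = 61.465600, coefficient = 2
x_7 = 2.9750, f(x_7) = 78.333563, coefficient = 4
x_8 = 3.1500, f(x_8) = 98.456006, coefficient = 2
x_9 = 3.3250, f(x_9) = 122.226844, coefficient = 4
x_10 = 3.5000, f(x_10) = 150.062500, coefficient = 1

I ≈ (0.175000/3) × 1744.480314 = 101.761352
Exact value: 101.761133
Error: 0.000219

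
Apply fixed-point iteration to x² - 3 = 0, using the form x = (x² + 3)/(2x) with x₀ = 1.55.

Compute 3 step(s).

Equation: x² - 3 = 0
Fixed-point form: x = (x² + 3)/(2x)
x₀ = 1.55

x_1 = g(1.550000) = 1.742742
x_2 = g(1.742742) = 1.732084
x_3 = g(1.732084) = 1.732051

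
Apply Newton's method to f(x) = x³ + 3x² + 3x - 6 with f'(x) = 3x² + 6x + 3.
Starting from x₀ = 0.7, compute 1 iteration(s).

f(x) = x³ + 3x² + 3x - 6
f'(x) = 3x² + 6x + 3
x₀ = 0.7

Newton-Raphson formula: x_{n+1} = x_n - f(x_n)/f'(x_n)

Iteration 1:
  f(0.700000) = -2.087000
  f'(0.700000) = 8.670000
  x_1 = 0.700000 - (-2.087000)/8.670000 = 0.940715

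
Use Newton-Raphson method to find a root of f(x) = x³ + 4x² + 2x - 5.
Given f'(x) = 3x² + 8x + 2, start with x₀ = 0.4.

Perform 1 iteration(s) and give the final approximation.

f(x) = x³ + 4x² + 2x - 5
f'(x) = 3x² + 8x + 2
x₀ = 0.4

Newton-Raphson formula: x_{n+1} = x_n - f(x_n)/f'(x_n)

Iteration 1:
  f(0.400000) = -3.496000
  f'(0.400000) = 5.680000
  x_1 = 0.400000 - (-3.496000)/5.680000 = 1.015493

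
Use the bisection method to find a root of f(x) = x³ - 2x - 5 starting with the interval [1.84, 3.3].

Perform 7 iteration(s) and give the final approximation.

f(x) = x³ - 2x - 5
Initial interval: [1.84, 3.3]

Iteration 1:
  c_1 = (1.840000 + 3.300000)/2 = 2.570000
  f(c_1) = f(2.570000) = 6.834593
  f(a) × f(c) < 0, new interval: [1.840000, 2.570000]
Iteration 2:
  c_2 = (1.840000 + 2.570000)/2 = 2.205000
  f(c_2) = f(2.205000) = 1.310765
  f(a) × f(c) < 0, new interval: [1.840000, 2.205000]
Iteration 3:
  c_3 = (1.840000 + 2.205000)/2 = 2.022500
  f(c_3) = f(2.022500) = -0.771951
  f(a) × f(c) ≥ 0, new interval: [2.022500, 2.205000]
Iteration 4:
  c_4 = (2.022500 + 2.205000)/2 = 2.113750
  f(c_4) = f(2.113750) = 0.216606
  f(a) × f(c) < 0, new interval: [2.022500, 2.113750]
Iteration 5:
  c_5 = (2.022500 + 2.113750)/2 = 2.068125
  f(c_5) = f(2.068125) = -0.290588
  f(a) × f(c) ≥ 0, new interval: [2.068125, 2.113750]
Iteration 6:
  c_6 = (2.068125 + 2.113750)/2 = 2.090937
  f(c_6) = f(2.090937) = -0.040255
  f(a) × f(c) ≥ 0, new interval: [2.090937, 2.113750]
Iteration 7:
  c_7 = (2.090937 + 2.113750)/2 = 2.102344
  f(c_7) = f(2.102344) = 0.087355
  f(a) × f(c) < 0, new interval: [2.090937, 2.102344]

After 7 iteration(s), the approximation is c_7 = 2.102344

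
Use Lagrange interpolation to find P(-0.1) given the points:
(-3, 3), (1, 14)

Lagrange interpolation formula:
P(x) = Σ yᵢ × Lᵢ(x)
where Lᵢ(x) = Π_{j≠i} (x - xⱼ)/(xᵢ - xⱼ)

L_0(-0.1) = (-0.1 - 1)/(-3 - 1) = 0.275000
L_1(-0.1) = (-0.1 - (-3))/(1 - (-3)) = 0.725000

P(-0.1) = 3×L_0(-0.1) + 14×L_1(-0.1)
P(-0.1) = 10.975000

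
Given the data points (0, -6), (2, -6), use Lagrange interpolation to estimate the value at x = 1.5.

Lagrange interpolation formula:
P(x) = Σ yᵢ × Lᵢ(x)
where Lᵢ(x) = Π_{j≠i} (x - xⱼ)/(xᵢ - xⱼ)

L_0(1.5) = (1.5 - 2)/(0 - 2) = 0.250000
L_1(1.5) = (1.5 - 0)/(2 - 0) = 0.750000

P(1.5) = (-6)×L_0(1.5) + (-6)×L_1(1.5)
P(1.5) = -6.000000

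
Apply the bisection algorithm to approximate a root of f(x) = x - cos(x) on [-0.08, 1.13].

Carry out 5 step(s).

f(x) = x - cos(x)
Initial interval: [-0.08, 1.13]

Iteration 1:
  c_1 = (-0.080000 + 1.130000)/2 = 0.525000
  f(c_1) = f(0.525000) = -0.340324
  f(a) × f(c) ≥ 0, new interval: [0.525000, 1.130000]
Iteration 2:
  c_2 = (0.525000 + 1.130000)/2 = 0.827500
  f(c_2) = f(0.827500) = 0.150782
  f(a) × f(c) < 0, new interval: [0.525000, 0.827500]
Iteration 3:
  c_3 = (0.525000 + 0.827500)/2 = 0.676250
  f(c_3) = f(0.676250) = -0.103675
  f(a) × f(c) ≥ 0, new interval: [0.676250, 0.827500]
Iteration 4:
  c_4 = (0.676250 + 0.827500)/2 = 0.751875
  f(c_4) = f(0.751875) = 0.021465
  f(a) × f(c) < 0, new interval: [0.676250, 0.751875]
Iteration 5:
  c_5 = (0.676250 + 0.751875)/2 = 0.714062
  f(c_5) = f(0.714062) = -0.041645
  f(a) × f(c) ≥ 0, new interval: [0.714062, 0.751875]

After 5 iteration(s), the approximation is c_5 = 0.714062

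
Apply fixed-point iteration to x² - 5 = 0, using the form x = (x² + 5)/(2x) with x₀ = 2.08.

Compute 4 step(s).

Equation: x² - 5 = 0
Fixed-point form: x = (x² + 5)/(2x)
x₀ = 2.08

x_1 = g(2.080000) = 2.241923
x_2 = g(2.241923) = 2.236076
x_3 = g(2.236076) = 2.236068
x_4 = g(2.236068) = 2.236068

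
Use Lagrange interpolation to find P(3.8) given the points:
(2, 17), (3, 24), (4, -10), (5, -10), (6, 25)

Lagrange interpolation formula:
P(x) = Σ yᵢ × Lᵢ(x)
where Lᵢ(x) = Π_{j≠i} (x - xⱼ)/(xᵢ - xⱼ)

L_0(3.8) = (3.8 - 3)/(2 - 3) × (3.8 - 4)/(2 - 4) × (3.8 - 5)/(2 - 5) × (3.8 - 6)/(2 - 6) = -0.017600
L_1(3.8) = (3.8 - 2)/(3 - 2) × (3.8 - 4)/(3 - 4) × (3.8 - 5)/(3 - 5) × (3.8 - 6)/(3 - 6) = 0.158400
L_2(3.8) = (3.8 - 2)/(4 - 2) × (3.8 - 3)/(4 - 3) × (3.8 - 5)/(4 - 5) × (3.8 - 6)/(4 - 6) = 0.950400
L_3(3.8) = (3.8 - 2)/(5 - 2) × (3.8 - 3)/(5 - 3) × (3.8 - 4)/(5 - 4) × (3.8 - 6)/(5 - 6) = -0.105600
L_4(3.8) = (3.8 - 2)/(6 - 2) × (3.8 - 3)/(6 - 3) × (3.8 - 4)/(6 - 4) × (3.8 - 5)/(6 - 5) = 0.014400

P(3.8) = 17×L_0(3.8) + 24×L_1(3.8) + (-10)×L_2(3.8) + (-10)×L_3(3.8) + 25×L_4(3.8)
P(3.8) = -4.585600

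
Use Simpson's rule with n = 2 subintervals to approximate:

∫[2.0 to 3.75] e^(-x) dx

f(x) = e^(-x)
a = 2.0, b = 3.75, n = 2
h = (b - a)/n = 0.875000

Simpson's rule: (h/3)[f(x₀) + 4f(x₁) + 2f(x₂) + ... + f(xₙ)]

x_0 = 2.0000, f(x_0) = 0.135335, coefficient = 1
x_1 = 2.8750, f(x_1) = 0.056416, coefficient = 4
x_2 = 3.7500, f(x_2) = 0.023518, coefficient = 1

I ≈ (0.875000/3) × 0.384518 = 0.112151
Exact value: 0.111818
Error: 0.000333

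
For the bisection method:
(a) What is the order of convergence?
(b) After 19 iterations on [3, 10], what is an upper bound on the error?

(a) Bisection has linear (order 1) convergence; the error is halved each step.

(b) Error bound = (b-a)/2^n = (10 - 3)/2^{19}
    = 7/2^{19}

(a) 1 (linear); (b) error ≤ 1.34e-05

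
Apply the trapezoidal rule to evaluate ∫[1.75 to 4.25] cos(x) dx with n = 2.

f(x) = cos(x)
a = 1.75, b = 4.25, n = 2
h = (b - a)/n = 1.250000

Trapezoidal rule: (h/2)[f(x₀) + 2f(x₁) + 2f(x₂) + ... + f(xₙ)]

x_0 = 1.7500, f(x_0) = -0.178246, coefficient = 1
x_1 = 3.0000, f(x_1) = -0.989992, coefficient = 2
x_2 = 4.2500, f(x_2) = -0.446087, coefficient = 1

I ≈ (1.250000/2) × -2.604319 = -1.627699
Exact value: -1.878975
Error: 0.251276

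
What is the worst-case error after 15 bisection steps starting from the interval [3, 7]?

Bisection error bound: |error| ≤ (b-a)/2^n
|error| ≤ (7 - 3)/2^15 = 4/2^15
|error| ≤ 0.0001220703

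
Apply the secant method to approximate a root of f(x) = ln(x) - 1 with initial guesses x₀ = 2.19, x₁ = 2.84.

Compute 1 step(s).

f(x) = ln(x) - 1
x₀ = 2.19, x₁ = 2.84

Secant formula: x_{n+1} = x_n - f(x_n)(x_n - x_{n-1})/(f(x_n) - f(x_{n-1}))

Iteration 1:
  f(2.190000) = -0.216098
  f(2.840000) = 0.043804
  x_2 = 2.840000 - 0.043804×(2.840000 - 2.190000)/(0.043804 - (-0.216098))
       = 2.730449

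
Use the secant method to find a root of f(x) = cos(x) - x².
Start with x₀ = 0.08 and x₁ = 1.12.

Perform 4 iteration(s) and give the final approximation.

f(x) = cos(x) - x²
x₀ = 0.08, x₁ = 1.12

Secant formula: x_{n+1} = x_n - f(x_n)(x_n - x_{n-1})/(f(x_n) - f(x_{n-1}))

Iteration 1:
  f(0.080000) = 0.990402
  f(1.120000) = -0.818718
  x_2 = 1.120000 - (-0.818718)×(1.120000 - 0.080000)/(-0.818718 - 0.990402)
       = 0.649348
Iteration 2:
  f(1.120000) = -0.818718
  f(0.649348) = 0.374826
  x_3 = 0.649348 - 0.374826×(0.649348 - 1.120000)/(0.374826 - (-0.818718))
       = 0.797154
Iteration 3:
  f(0.649348) = 0.374826
  f(0.797154) = 0.063292
  x_4 = 0.797154 - 0.063292×(0.797154 - 0.649348)/(0.063292 - 0.374826)
       = 0.827182
Iteration 4:
  f(0.797154) = 0.063292
  f(0.827182) = -0.007278
  x_5 = 0.827182 - (-0.007278)×(0.827182 - 0.797154)/(-0.007278 - 0.063292)
       = 0.824085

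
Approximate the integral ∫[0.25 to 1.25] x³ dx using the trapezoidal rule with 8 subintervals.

f(x) = x³
a = 0.25, b = 1.25, n = 8
h = (b - a)/n = 0.125000

Trapezoidal rule: (h/2)[f(x₀) + 2f(x₁) + 2f(x₂) + ... + f(xₙ)]

x_0 = 0.2500, f(x_0) = 0.015625, coefficient = 1
x_1 = 0.3750, f(x_1) = 0.052734, coefficient = 2
x_2 = 0.5000, f(x_2) = 0.125000, coefficient = 2
x_3 = 0.6250, f(x_3) = 0.244141, coefficient = 2
x_4 = 0.7500, f(x_4) = 0.421875, coefficient = 2
x_5 = 0.8750, f(x_5) = 0.669922, coefficient = 2
x_6 = 1.0000, f(x_6) = 1.000000, coefficient = 2
x_7 = 1.1250, f(x_7) = 1.423828, coefficient = 2
x_8 = 1.2500, f(x_8) = 1.953125, coefficient = 1

I ≈ (0.125000/2) × 9.843750 = 0.615234
Exact value: 0.609375
Error: 0.005859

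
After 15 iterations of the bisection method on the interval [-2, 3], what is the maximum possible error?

Bisection error bound: |error| ≤ (b-a)/2^n
|error| ≤ (3 - (-2))/2^15 = 5/2^15
|error| ≤ 0.0001525879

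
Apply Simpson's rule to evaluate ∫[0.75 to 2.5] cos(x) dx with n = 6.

f(x) = cos(x)
a = 0.75, b = 2.5, n = 6
h = (b - a)/n = 0.291667

Simpson's rule: (h/3)[f(x₀) + 4f(x₁) + 2f(x₂) + ... + f(xₙ)]

x_0 = 0.7500, f(x_0) = 0.731689, coefficient = 1
x_1 = 1.0417, f(x_1) = 0.504782, coefficient = 4
x_2 = 1.3333, f(x_2) = 0.235238, coefficient = 2
x_3 = 1.6250, f(x_3) = -0.054177, coefficient = 4
x_4 = 1.9167, f(x_4) = -0.339016, coefficient = 2
x_5 = 2.2083, f(x_5) = -0.595218, coefficient = 4
x_6 = 2.5000, f(x_6) = -0.801144, coefficient = 1

I ≈ (0.291667/3) × -0.855463 = -0.083170
Exact value: -0.083167
Error: 0.000003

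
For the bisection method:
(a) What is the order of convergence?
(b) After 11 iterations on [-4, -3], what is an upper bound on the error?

(a) Bisection has linear (order 1) convergence; the error is halved each step.

(b) Error bound = (b-a)/2^n = (-3 - (-4))/2^{11}
    = 1/2^{11}

(a) 1 (linear); (b) error ≤ 4.88e-04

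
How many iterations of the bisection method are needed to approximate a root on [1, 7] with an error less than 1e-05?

We need (b-a)/2^n ≤ 1e-05
(7 - 1)/2^n ≤ 1e-05
6/2^n ≤ 1e-05
2^n ≥ 600000
n ≥ log₂(600000) = 19.19
n ≥ 20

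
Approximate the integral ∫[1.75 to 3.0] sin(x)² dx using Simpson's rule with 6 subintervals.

f(x) = sin(x)²
a = 1.75, b = 3.0, n = 6
h = (b - a)/n = 0.208333

Simpson's rule: (h/3)[f(x₀) + 4f(x₁) + 2f(x₂) + ... + f(xₙ)]

x_0 = 1.7500, f(x_0) = 0.968228, coefficient = 1
x_1 = 1.9583, f(x_1) = 0.857185, coefficient = 4
x_2 = 2.1667, f(x_2) = 0.685022, coefficient = 2
x_3 = 2.3750, f(x_3) = 0.481199, coefficient = 4
x_4 = 2.5833, f(x_4) = 0.280593, coefficient = 2
x_5 = 2.7917, f(x_5) = 0.117531, coefficient = 4
x_6 = 3.0000, f(x_6) = 0.019915, coefficient = 1

I ≈ (0.208333/3) × 8.743032 = 0.607155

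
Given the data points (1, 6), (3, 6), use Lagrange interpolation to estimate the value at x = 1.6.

Lagrange interpolation formula:
P(x) = Σ yᵢ × Lᵢ(x)
where Lᵢ(x) = Π_{j≠i} (x - xⱼ)/(xᵢ - xⱼ)

L_0(1.6) = (1.6 - 3)/(1 - 3) = 0.700000
L_1(1.6) = (1.6 - 1)/(3 - 1) = 0.300000

P(1.6) = 6×L_0(1.6) + 6×L_1(1.6)
P(1.6) = 6.000000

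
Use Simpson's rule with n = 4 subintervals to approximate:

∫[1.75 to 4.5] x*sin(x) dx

f(x) = x*sin(x)
a = 1.75, b = 4.5, n = 4
h = (b - a)/n = 0.687500

Simpson's rule: (h/3)[f(x₀) + 4f(x₁) + 2f(x₂) + ... + f(xₙ)]

x_0 = 1.7500, f(x_0) = 1.721975, coefficient = 1
x_1 = 2.4375, f(x_1) = 1.577897, coefficient = 4
x_2 = 3.1250, f(x_2) = 0.051850, coefficient = 2
x_3 = 3.8125, f(x_3) = -2.370220, coefficient = 4
x_4 = 4.5000, f(x_4) = -4.398886, coefficient = 1

I ≈ (0.687500/3) × -5.742499 = -1.315989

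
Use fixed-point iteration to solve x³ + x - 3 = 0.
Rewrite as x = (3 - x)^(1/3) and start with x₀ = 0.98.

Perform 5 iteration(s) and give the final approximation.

Equation: x³ + x - 3 = 0
Fixed-point form: x = (3 - x)^(1/3)
x₀ = 0.98

x_1 = g(0.980000) = 1.264107
x_2 = g(1.264107) = 1.201824
x_3 = g(1.201824) = 1.216029
x_4 = g(1.216029) = 1.212819
x_5 = g(1.212819) = 1.213546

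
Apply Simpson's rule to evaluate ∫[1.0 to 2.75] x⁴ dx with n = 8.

f(x) = x⁴
a = 1.0, b = 2.75, n = 8
h = (b - a)/n = 0.218750

Simpson's rule: (h/3)[f(x₀) + 4f(x₁) + 2f(x₂) + ... + f(xₙ)]

x_0 = 1.0000, f(x_0) = 1.000000, coefficient = 1
x_1 = 1.2188, f(x_1) = 2.206269, coefficient = 4
x_2 = 1.4375, f(x_2) = 4.270035, coefficient = 2
x_3 = 1.6562, f(x_3) = 7.524949, coefficient = 4
x_4 = 1.8750, f(x_4) = 12.359619, coefficient = 2
x_5 = 2.0938, f(x_5) = 19.217607, coefficient = 4
x_6 = 2.3125, f(x_6) = 28.597427, coefficient = 2
x_7 = 2.5312, f(x_7) = 41.052552, coefficient = 4
x_8 = 2.7500, f(x_8) = 57.191406, coefficient = 1

I ≈ (0.218750/3) × 428.651077 = 31.255808
Exact value: 31.255273
Error: 0.000534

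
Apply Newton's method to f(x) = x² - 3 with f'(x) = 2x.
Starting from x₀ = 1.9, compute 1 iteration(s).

f(x) = x² - 3
f'(x) = 2x
x₀ = 1.9

Newton-Raphson formula: x_{n+1} = x_n - f(x_n)/f'(x_n)

Iteration 1:
  f(1.900000) = 0.610000
  f'(1.900000) = 3.800000
  x_1 = 1.900000 - 0.610000/3.800000 = 1.739474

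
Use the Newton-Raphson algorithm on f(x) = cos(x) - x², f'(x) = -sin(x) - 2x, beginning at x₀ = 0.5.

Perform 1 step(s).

f(x) = cos(x) - x²
f'(x) = -sin(x) - 2x
x₀ = 0.5

Newton-Raphson formula: x_{n+1} = x_n - f(x_n)/f'(x_n)

Iteration 1:
  f(0.500000) = 0.627583
  f'(0.500000) = -1.479426
  x_1 = 0.500000 - 0.627583/(-1.479426) = 0.924207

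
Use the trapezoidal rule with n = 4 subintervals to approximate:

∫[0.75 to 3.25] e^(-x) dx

f(x) = e^(-x)
a = 0.75, b = 3.25, n = 4
h = (b - a)/n = 0.625000

Trapezoidal rule: (h/2)[f(x₀) + 2f(x₁) + 2f(x₂) + ... + f(xₙ)]

x_0 = 0.7500, f(x_0) = 0.472367, coefficient = 1
x_1 = 1.3750, f(x_1) = 0.252840, coefficient = 2
x_2 = 2.0000, f(x_2) = 0.135335, coefficient = 2
x_3 = 2.6250, f(x_3) = 0.072440, coefficient = 2
x_4 = 3.2500, f(x_4) = 0.038774, coefficient = 1

I ≈ (0.625000/2) × 1.432370 = 0.447616
Exact value: 0.433592
Error: 0.014023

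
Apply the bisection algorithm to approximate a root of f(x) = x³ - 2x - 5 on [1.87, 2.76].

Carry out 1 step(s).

f(x) = x³ - 2x - 5
Initial interval: [1.87, 2.76]

Iteration 1:
  c_1 = (1.870000 + 2.760000)/2 = 2.315000
  f(c_1) = f(2.315000) = 2.776606
  f(a) × f(c) < 0, new interval: [1.870000, 2.315000]

After 1 iteration(s), the approximation is c_1 = 2.315000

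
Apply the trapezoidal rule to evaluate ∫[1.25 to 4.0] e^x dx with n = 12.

f(x) = e^x
a = 1.25, b = 4.0, n = 12
h = (b - a)/n = 0.229167

Trapezoidal rule: (h/2)[f(x₀) + 2f(x₁) + 2f(x₂) + ... + f(xₙ)]

x_0 = 1.2500, f(x_0) = 3.490343, coefficient = 1
x_1 = 1.4792, f(x_1) = 4.389286, coefficient = 2
x_2 = 1.7083, f(x_2) = 5.519754, coefficient = 2
x_3 = 1.9375, f(x_3) = 6.941376, coefficient = 2
x_4 = 2.1667, f(x_4) = 8.729138, coefficient = 2
x_5 = 2.3958, f(x_5) = 10.977342, coefficient = 2
x_6 = 2.6250, f(x_6) = 13.804574, coefficient = 2
x_7 = 2.8542, f(x_7) = 17.359965, coefficient = 2
x_8 = 3.0833, f(x_8) = 21.831051, coefficient = 2
x_9 = 3.3125, f(x_9) = 27.453674, coefficient = 2
x_10 = 3.5417, f(x_10) = 34.524412, coefficient = 2
x_11 = 3.7708, f(x_11) = 43.416230, coefficient = 2
x_12 = 4.0000, f(x_12) = 54.598150, coefficient = 1

I ≈ (0.229167/2) × 447.982099 = 51.331282
Exact value: 51.107807
Error: 0.223475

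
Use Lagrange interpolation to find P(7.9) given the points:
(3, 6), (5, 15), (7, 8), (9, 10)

Lagrange interpolation formula:
P(x) = Σ yᵢ × Lᵢ(x)
where Lᵢ(x) = Π_{j≠i} (x - xⱼ)/(xᵢ - xⱼ)

L_0(7.9) = (7.9 - 5)/(3 - 5) × (7.9 - 7)/(3 - 7) × (7.9 - 9)/(3 - 9) = 0.059813
L_1(7.9) = (7.9 - 3)/(5 - 3) × (7.9 - 7)/(5 - 7) × (7.9 - 9)/(5 - 9) = -0.303188
L_2(7.9) = (7.9 - 3)/(7 - 3) × (7.9 - 5)/(7 - 5) × (7.9 - 9)/(7 - 9) = 0.976937
L_3(7.9) = (7.9 - 3)/(9 - 3) × (7.9 - 5)/(9 - 5) × (7.9 - 7)/(9 - 7) = 0.266438

P(7.9) = 6×L_0(7.9) + 15×L_1(7.9) + 8×L_2(7.9) + 10×L_3(7.9)
P(7.9) = 6.290938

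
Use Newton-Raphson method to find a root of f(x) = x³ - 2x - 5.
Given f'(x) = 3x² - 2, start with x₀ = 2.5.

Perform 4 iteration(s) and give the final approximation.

f(x) = x³ - 2x - 5
f'(x) = 3x² - 2
x₀ = 2.5

Newton-Raphson formula: x_{n+1} = x_n - f(x_n)/f'(x_n)

Iteration 1:
  f(2.500000) = 5.625000
  f'(2.500000) = 16.750000
  x_1 = 2.500000 - 5.625000/16.750000 = 2.164179
Iteration 2:
  f(2.164179) = 0.807945
  f'(2.164179) = 12.051014
  x_2 = 2.164179 - 0.807945/12.051014 = 2.097135
Iteration 3:
  f(2.097135) = 0.028882
  f'(2.097135) = 11.193930
  x_3 = 2.097135 - 0.028882/11.193930 = 2.094555
Iteration 4:
  f(2.094555) = 0.000042
  f'(2.094555) = 11.161485
  x_4 = 2.094555 - 0.000042/11.161485 = 2.094551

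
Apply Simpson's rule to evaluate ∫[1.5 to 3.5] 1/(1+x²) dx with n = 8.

f(x) = 1/(1+x²)
a = 1.5, b = 3.5, n = 8
h = (b - a)/n = 0.250000

Simpson's rule: (h/3)[f(x₀) + 4f(x₁) + 2f(x₂) + ... + f(xₙ)]

x_0 = 1.5000, f(x_0) = 0.307692, coefficient = 1
x_1 = 1.7500, f(x_1) = 0.246154, coefficient = 4
x_2 = 2.0000, f(x_2) = 0.200000, coefficient = 2
x_3 = 2.2500, f(x_3) = 0.164948, coefficient = 4
x_4 = 2.5000, f(x_4) = 0.137931, coefficient = 2
x_5 = 2.7500, f(x_5) = 0.116788, coefficient = 4
x_6 = 3.0000, f(x_6) = 0.100000, coefficient = 2
x_7 = 3.2500, f(x_7) = 0.086486, coefficient = 4
x_8 = 3.5000, f(x_8) = 0.075472, coefficient = 1

I ≈ (0.250000/3) × 3.716535 = 0.309711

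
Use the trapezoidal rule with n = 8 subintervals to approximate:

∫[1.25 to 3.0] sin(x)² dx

f(x) = sin(x)²
a = 1.25, b = 3.0, n = 8
h = (b - a)/n = 0.218750

Trapezoidal rule: (h/2)[f(x₀) + 2f(x₁) + 2f(x₂) + ... + f(xₙ)]

x_0 = 1.2500, f(x_0) = 0.900572, coefficient = 1
x_1 = 1.4688, f(x_1) = 0.989623, coefficient = 2
x_2 = 1.6875, f(x_2) = 0.986442, coefficient = 2
x_3 = 1.9062, f(x_3) = 0.891629, coefficient = 2
x_4 = 2.1250, f(x_4) = 0.723044, coefficient = 2
x_5 = 2.3438, f(x_5) = 0.512443, coefficient = 2
x_6 = 2.5625, f(x_6) = 0.299499, coefficient = 2
x_7 = 2.7812, f(x_7) = 0.124323, coefficient = 2
x_8 = 3.0000, f(x_8) = 0.019915, coefficient = 1

I ≈ (0.218750/2) × 9.974491 = 1.090960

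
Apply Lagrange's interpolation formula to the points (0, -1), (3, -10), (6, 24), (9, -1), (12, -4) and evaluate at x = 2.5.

Lagrange interpolation formula:
P(x) = Σ yᵢ × Lᵢ(x)
where Lᵢ(x) = Π_{j≠i} (x - xⱼ)/(xᵢ - xⱼ)

L_0(2.5) = (2.5 - 3)/(0 - 3) × (2.5 - 6)/(0 - 6) × (2.5 - 9)/(0 - 9) × (2.5 - 12)/(0 - 12) = 0.055588
L_1(2.5) = (2.5 - 0)/(3 - 0) × (2.5 - 6)/(3 - 6) × (2.5 - 9)/(3 - 9) × (2.5 - 12)/(3 - 12) = 1.111754
L_2(2.5) = (2.5 - 0)/(6 - 0) × (2.5 - 3)/(6 - 3) × (2.5 - 9)/(6 - 9) × (2.5 - 12)/(6 - 12) = -0.238233
L_3(2.5) = (2.5 - 0)/(9 - 0) × (2.5 - 3)/(9 - 3) × (2.5 - 6)/(9 - 6) × (2.5 - 12)/(9 - 12) = 0.085520
L_4(2.5) = (2.5 - 0)/(12 - 0) × (2.5 - 3)/(12 - 3) × (2.5 - 6)/(12 - 6) × (2.5 - 9)/(12 - 9) = -0.014628

P(2.5) = (-1)×L_0(2.5) + (-10)×L_1(2.5) + 24×L_2(2.5) + (-1)×L_3(2.5) + (-4)×L_4(2.5)
P(2.5) = -16.917728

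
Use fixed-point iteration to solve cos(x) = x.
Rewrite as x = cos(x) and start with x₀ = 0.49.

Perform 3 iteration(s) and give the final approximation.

Equation: cos(x) = x
Fixed-point form: x = cos(x)
x₀ = 0.49

x_1 = g(0.490000) = 0.882333
x_2 = g(0.882333) = 0.635351
x_3 = g(0.635351) = 0.804863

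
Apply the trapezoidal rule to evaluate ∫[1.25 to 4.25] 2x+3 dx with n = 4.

f(x) = 2x+3
a = 1.25, b = 4.25, n = 4
h = (b - a)/n = 0.750000

Trapezoidal rule: (h/2)[f(x₀) + 2f(x₁) + 2f(x₂) + ... + f(xₙ)]

x_0 = 1.2500, f(x_0) = 5.500000, coefficient = 1
x_1 = 2.0000, f(x_1) = 7.000000, coefficient = 2
x_2 = 2.7500, f(x_2) = 8.500000, coefficient = 2
x_3 = 3.5000, f(x_3) = 10.000000, coefficient = 2
x_4 = 4.2500, f(x_4) = 11.500000, coefficient = 1

I ≈ (0.750000/2) × 68.000000 = 25.500000
Exact value: 25.500000
Error: 0.000000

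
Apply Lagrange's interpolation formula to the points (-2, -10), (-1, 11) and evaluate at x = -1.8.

Lagrange interpolation formula:
P(x) = Σ yᵢ × Lᵢ(x)
where Lᵢ(x) = Π_{j≠i} (x - xⱼ)/(xᵢ - xⱼ)

L_0(-1.8) = (-1.8 - (-1))/(-2 - (-1)) = 0.800000
L_1(-1.8) = (-1.8 - (-2))/(-1 - (-2)) = 0.200000

P(-1.8) = (-10)×L_0(-1.8) + 11×L_1(-1.8)
P(-1.8) = -5.800000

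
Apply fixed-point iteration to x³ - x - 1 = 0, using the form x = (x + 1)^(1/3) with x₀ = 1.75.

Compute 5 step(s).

Equation: x³ - x - 1 = 0
Fixed-point form: x = (x + 1)^(1/3)
x₀ = 1.75

x_1 = g(1.750000) = 1.401020
x_2 = g(1.401020) = 1.339055
x_3 = g(1.339055) = 1.327436
x_4 = g(1.327436) = 1.325234
x_5 = g(1.325234) = 1.324816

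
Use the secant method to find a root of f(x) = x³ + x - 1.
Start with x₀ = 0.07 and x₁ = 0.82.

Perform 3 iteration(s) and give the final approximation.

f(x) = x³ + x - 1
x₀ = 0.07, x₁ = 0.82

Secant formula: x_{n+1} = x_n - f(x_n)(x_n - x_{n-1})/(f(x_n) - f(x_{n-1}))

Iteration 1:
  f(0.070000) = -0.929657
  f(0.820000) = 0.371368
  x_2 = 0.820000 - 0.371368×(0.820000 - 0.070000)/(0.371368 - (-0.929657))
       = 0.605918
Iteration 2:
  f(0.820000) = 0.371368
  f(0.605918) = -0.171627
  x_3 = 0.605918 - (-0.171627)×(0.605918 - 0.820000)/(-0.171627 - 0.371368)
       = 0.673584
Iteration 3:
  f(0.605918) = -0.171627
  f(0.673584) = -0.020801
  x_4 = 0.673584 - (-0.020801)×(0.673584 - 0.605918)/(-0.020801 - (-0.171627))
       = 0.682916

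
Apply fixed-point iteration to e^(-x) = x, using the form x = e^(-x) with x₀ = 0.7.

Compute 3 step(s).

Equation: e^(-x) = x
Fixed-point form: x = e^(-x)
x₀ = 0.7

x_1 = g(0.700000) = 0.496585
x_2 = g(0.496585) = 0.608605
x_3 = g(0.608605) = 0.544109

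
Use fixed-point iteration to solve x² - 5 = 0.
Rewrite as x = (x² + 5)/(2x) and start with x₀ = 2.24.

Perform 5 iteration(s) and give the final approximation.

Equation: x² - 5 = 0
Fixed-point form: x = (x² + 5)/(2x)
x₀ = 2.24

x_1 = g(2.240000) = 2.236071
x_2 = g(2.236071) = 2.236068
x_3 = g(2.236068) = 2.236068
x_4 = g(2.236068) = 2.236068
x_5 = g(2.236068) = 2.236068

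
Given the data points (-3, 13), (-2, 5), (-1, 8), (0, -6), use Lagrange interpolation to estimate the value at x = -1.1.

Lagrange interpolation formula:
P(x) = Σ yᵢ × Lᵢ(x)
where Lᵢ(x) = Π_{j≠i} (x - xⱼ)/(xᵢ - xⱼ)

L_0(-1.1) = (-1.1 - (-2))/(-3 - (-2)) × (-1.1 - (-1))/(-3 - (-1)) × (-1.1 - 0)/(-3 - 0) = -0.016500
L_1(-1.1) = (-1.1 - (-3))/(-2 - (-3)) × (-1.1 - (-1))/(-2 - (-1)) × (-1.1 - 0)/(-2 - 0) = 0.104500
L_2(-1.1) = (-1.1 - (-3))/(-1 - (-3)) × (-1.1 - (-2))/(-1 - (-2)) × (-1.1 - 0)/(-1 - 0) = 0.940500
L_3(-1.1) = (-1.1 - (-3))/(0 - (-3)) × (-1.1 - (-2))/(0 - (-2)) × (-1.1 - (-1))/(0 - (-1)) = -0.028500

P(-1.1) = 13×L_0(-1.1) + 5×L_1(-1.1) + 8×L_2(-1.1) + (-6)×L_3(-1.1)
P(-1.1) = 8.003000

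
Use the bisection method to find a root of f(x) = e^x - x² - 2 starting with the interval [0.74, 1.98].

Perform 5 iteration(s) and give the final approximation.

f(x) = e^x - x² - 2
Initial interval: [0.74, 1.98]

Iteration 1:
  c_1 = (0.740000 + 1.980000)/2 = 1.360000
  f(c_1) = f(1.360000) = 0.046593
  f(a) × f(c) < 0, new interval: [0.740000, 1.360000]
Iteration 2:
  c_2 = (0.740000 + 1.360000)/2 = 1.050000
  f(c_2) = f(1.050000) = -0.244849
  f(a) × f(c) ≥ 0, new interval: [1.050000, 1.360000]
Iteration 3:
  c_3 = (1.050000 + 1.360000)/2 = 1.205000
  f(c_3) = f(1.205000) = -0.115266
  f(a) × f(c) ≥ 0, new interval: [1.205000, 1.360000]
Iteration 4:
  c_4 = (1.205000 + 1.360000)/2 = 1.282500
  f(c_4) = f(1.282500) = -0.039164
  f(a) × f(c) ≥ 0, new interval: [1.282500, 1.360000]
Iteration 5:
  c_5 = (1.282500 + 1.360000)/2 = 1.321250
  f(c_5) = f(1.321250) = 0.002402
  f(a) × f(c) < 0, new interval: [1.282500, 1.321250]

After 5 iteration(s), the approximation is c_5 = 1.321250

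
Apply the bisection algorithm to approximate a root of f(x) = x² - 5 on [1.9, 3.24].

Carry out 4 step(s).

f(x) = x² - 5
Initial interval: [1.9, 3.24]

Iteration 1:
  c_1 = (1.900000 + 3.240000)/2 = 2.570000
  f(c_1) = f(2.570000) = 1.604900
  f(a) × f(c) < 0, new interval: [1.900000, 2.570000]
Iteration 2:
  c_2 = (1.900000 + 2.570000)/2 = 2.235000
  f(c_2) = f(2.235000) = -0.004775
  f(a) × f(c) ≥ 0, new interval: [2.235000, 2.570000]
Iteration 3:
  c_3 = (2.235000 + 2.570000)/2 = 2.402500
  f(c_3) = f(2.402500) = 0.772006
  f(a) × f(c) < 0, new interval: [2.235000, 2.402500]
Iteration 4:
  c_4 = (2.235000 + 2.402500)/2 = 2.318750
  f(c_4) = f(2.318750) = 0.376602
  f(a) × f(c) < 0, new interval: [2.235000, 2.318750]

After 4 iteration(s), the approximation is c_4 = 2.318750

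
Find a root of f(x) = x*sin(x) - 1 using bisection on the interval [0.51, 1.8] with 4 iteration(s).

f(x) = x*sin(x) - 1
Initial interval: [0.51, 1.8]

Iteration 1:
  c_1 = (0.510000 + 1.800000)/2 = 1.155000
  f(c_1) = f(1.155000) = 0.056588
  f(a) × f(c) < 0, new interval: [0.510000, 1.155000]
Iteration 2:
  c_2 = (0.510000 + 1.155000)/2 = 0.832500
  f(c_2) = f(0.832500) = -0.384269
  f(a) × f(c) ≥ 0, new interval: [0.832500, 1.155000]
Iteration 3:
  c_3 = (0.832500 + 1.155000)/2 = 0.993750
  f(c_3) = f(0.993750) = -0.167160
  f(a) × f(c) ≥ 0, new interval: [0.993750, 1.155000]
Iteration 4:
  c_4 = (0.993750 + 1.155000)/2 = 1.074375
  f(c_4) = f(1.074375) = -0.055310
  f(a) × f(c) ≥ 0, new interval: [1.074375, 1.155000]

After 4 iteration(s), the approximation is c_4 = 1.074375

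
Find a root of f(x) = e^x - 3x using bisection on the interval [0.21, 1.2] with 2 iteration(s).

f(x) = e^x - 3x
Initial interval: [0.21, 1.2]

Iteration 1:
  c_1 = (0.210000 + 1.200000)/2 = 0.705000
  f(c_1) = f(0.705000) = -0.091153
  f(a) × f(c) < 0, new interval: [0.210000, 0.705000]
Iteration 2:
  c_2 = (0.210000 + 0.705000)/2 = 0.457500
  f(c_2) = f(0.457500) = 0.207619
  f(a) × f(c) ≥ 0, new interval: [0.457500, 0.705000]

After 2 iteration(s), the approximation is c_2 = 0.457500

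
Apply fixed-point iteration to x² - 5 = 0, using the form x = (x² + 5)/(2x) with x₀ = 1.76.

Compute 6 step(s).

Equation: x² - 5 = 0
Fixed-point form: x = (x² + 5)/(2x)
x₀ = 1.76

x_1 = g(1.760000) = 2.300455
x_2 = g(2.300455) = 2.236969
x_3 = g(2.236969) = 2.236068
x_4 = g(2.236068) = 2.236068
x_5 = g(2.236068) = 2.236068
x_6 = g(2.236068) = 2.236068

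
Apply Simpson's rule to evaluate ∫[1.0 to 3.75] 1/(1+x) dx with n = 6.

f(x) = 1/(1+x)
a = 1.0, b = 3.75, n = 6
h = (b - a)/n = 0.458333

Simpson's rule: (h/3)[f(x₀) + 4f(x₁) + 2f(x₂) + ... + f(xₙ)]

x_0 = 1.0000, f(x_0) = 0.500000, coefficient = 1
x_1 = 1.4583, f(x_1) = 0.406780, coefficient = 4
x_2 = 1.9167, f(x_2) = 0.342857, coefficient = 2
x_3 = 2.3750, f(x_3) = 0.296296, coefficient = 4
x_4 = 2.8333, f(x_4) = 0.260870, coefficient = 2
x_5 = 3.2917, f(x_5) = 0.233010, coefficient = 4
x_6 = 3.7500, f(x_6) = 0.210526, coefficient = 1

I ≈ (0.458333/3) × 5.662322 = 0.865077
Exact value: 0.864997
Error: 0.000080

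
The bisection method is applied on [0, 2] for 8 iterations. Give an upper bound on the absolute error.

Bisection error bound: |error| ≤ (b-a)/2^n
|error| ≤ (2 - 0)/2^8 = 2/2^8
|error| ≤ 0.0078125000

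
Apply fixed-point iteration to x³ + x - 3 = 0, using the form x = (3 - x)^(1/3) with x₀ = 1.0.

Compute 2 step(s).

Equation: x³ + x - 3 = 0
Fixed-point form: x = (3 - x)^(1/3)
x₀ = 1.0

x_1 = g(1.000000) = 1.259921
x_2 = g(1.259921) = 1.202790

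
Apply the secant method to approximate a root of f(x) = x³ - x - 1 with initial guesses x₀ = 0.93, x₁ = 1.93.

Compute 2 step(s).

f(x) = x³ - x - 1
x₀ = 0.93, x₁ = 1.93

Secant formula: x_{n+1} = x_n - f(x_n)(x_n - x_{n-1})/(f(x_n) - f(x_{n-1}))

Iteration 1:
  f(0.930000) = -1.125643
  f(1.930000) = 4.259057
  x_2 = 1.930000 - 4.259057×(1.930000 - 0.930000)/(4.259057 - (-1.125643))
       = 1.139045
Iteration 2:
  f(1.930000) = 4.259057
  f(1.139045) = -0.661222
  x_3 = 1.139045 - (-0.661222)×(1.139045 - 1.930000)/(-0.661222 - 4.259057)
       = 1.245339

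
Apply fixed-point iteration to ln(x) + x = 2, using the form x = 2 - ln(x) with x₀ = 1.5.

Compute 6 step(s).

Equation: ln(x) + x = 2
Fixed-point form: x = 2 - ln(x)
x₀ = 1.5

x_1 = g(1.500000) = 1.594535
x_2 = g(1.594535) = 1.533418
x_3 = g(1.533418) = 1.572501
x_4 = g(1.572501) = 1.547333
x_5 = g(1.547333) = 1.563467
x_6 = g(1.563467) = 1.553094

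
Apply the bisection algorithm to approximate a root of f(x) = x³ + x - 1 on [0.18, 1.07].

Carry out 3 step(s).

f(x) = x³ + x - 1
Initial interval: [0.18, 1.07]

Iteration 1:
  c_1 = (0.180000 + 1.070000)/2 = 0.625000
  f(c_1) = f(0.625000) = -0.130859
  f(a) × f(c) ≥ 0, new interval: [0.625000, 1.070000]
Iteration 2:
  c_2 = (0.625000 + 1.070000)/2 = 0.847500
  f(c_2) = f(0.847500) = 0.456222
  f(a) × f(c) < 0, new interval: [0.625000, 0.847500]
Iteration 3:
  c_3 = (0.625000 + 0.847500)/2 = 0.736250
  f(c_3) = f(0.736250) = 0.135345
  f(a) × f(c) < 0, new interval: [0.625000, 0.736250]

After 3 iteration(s), the approximation is c_3 = 0.736250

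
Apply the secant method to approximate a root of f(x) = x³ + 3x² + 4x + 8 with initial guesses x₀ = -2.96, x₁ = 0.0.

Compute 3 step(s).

f(x) = x³ + 3x² + 4x + 8
x₀ = -2.96, x₁ = 0.0

Secant formula: x_{n+1} = x_n - f(x_n)(x_n - x_{n-1})/(f(x_n) - f(x_{n-1}))

Iteration 1:
  f(-2.960000) = -3.489536
  f(0.000000) = 8.000000
  x_2 = 0.000000 - 8.000000×(0.000000 - (-2.960000))/(8.000000 - (-3.489536))
       = -2.061006
Iteration 2:
  f(0.000000) = 8.000000
  f(-2.061006) = 3.744585
  x_3 = -2.061006 - 3.744585×(-2.061006 - 0.000000)/(3.744585 - 8.000000)
       = -3.874603
Iteration 3:
  f(-2.061006) = 3.744585
  f(-3.874603) = -20.628441
  x_4 = -3.874603 - (-20.628441)×(-3.874603 - (-2.061006))/(-20.628441 - 3.744585)
       = -2.339640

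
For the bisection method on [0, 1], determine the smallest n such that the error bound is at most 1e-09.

We need (b-a)/2^n ≤ 1e-09
(1 - 0)/2^n ≤ 1e-09
1/2^n ≤ 1e-09
2^n ≥ 1000000000
n ≥ log₂(1000000000) = 29.90
n ≥ 30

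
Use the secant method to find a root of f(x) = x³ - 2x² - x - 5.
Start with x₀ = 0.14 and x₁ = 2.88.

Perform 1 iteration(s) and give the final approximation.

f(x) = x³ - 2x² - x - 5
x₀ = 0.14, x₁ = 2.88

Secant formula: x_{n+1} = x_n - f(x_n)(x_n - x_{n-1})/(f(x_n) - f(x_{n-1}))

Iteration 1:
  f(0.140000) = -5.176456
  f(2.880000) = -0.580928
  x_2 = 2.880000 - (-0.580928)×(2.880000 - 0.140000)/(-0.580928 - (-5.176456))
       = 3.226368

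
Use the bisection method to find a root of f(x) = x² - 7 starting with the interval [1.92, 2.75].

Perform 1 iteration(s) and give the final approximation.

f(x) = x² - 7
Initial interval: [1.92, 2.75]

Iteration 1:
  c_1 = (1.920000 + 2.750000)/2 = 2.335000
  f(c_1) = f(2.335000) = -1.547775
  f(a) × f(c) ≥ 0, new interval: [2.335000, 2.750000]

After 1 iteration(s), the approximation is c_1 = 2.335000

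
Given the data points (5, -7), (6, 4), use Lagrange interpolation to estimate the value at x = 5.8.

Lagrange interpolation formula:
P(x) = Σ yᵢ × Lᵢ(x)
where Lᵢ(x) = Π_{j≠i} (x - xⱼ)/(xᵢ - xⱼ)

L_0(5.8) = (5.8 - 6)/(5 - 6) = 0.200000
L_1(5.8) = (5.8 - 5)/(6 - 5) = 0.800000

P(5.8) = (-7)×L_0(5.8) + 4×L_1(5.8)
P(5.8) = 1.800000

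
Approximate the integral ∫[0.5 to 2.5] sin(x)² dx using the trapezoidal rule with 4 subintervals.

f(x) = sin(x)²
a = 0.5, b = 2.5, n = 4
h = (b - a)/n = 0.500000

Trapezoidal rule: (h/2)[f(x₀) + 2f(x₁) + 2f(x₂) + ... + f(xₙ)]

x_0 = 0.5000, f(x_0) = 0.229849, coefficient = 1
x_1 = 1.0000, f(x_1) = 0.708073, coefficient = 2
x_2 = 1.5000, f(x_2) = 0.994996, coefficient = 2
x_3 = 2.0000, f(x_3) = 0.826822, coefficient = 2
x_4 = 2.5000, f(x_4) = 0.358169, coefficient = 1

I ≈ (0.500000/2) × 5.647801 = 1.411950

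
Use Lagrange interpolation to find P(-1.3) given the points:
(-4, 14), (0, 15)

Lagrange interpolation formula:
P(x) = Σ yᵢ × Lᵢ(x)
where Lᵢ(x) = Π_{j≠i} (x - xⱼ)/(xᵢ - xⱼ)

L_0(-1.3) = (-1.3 - 0)/(-4 - 0) = 0.325000
L_1(-1.3) = (-1.3 - (-4))/(0 - (-4)) = 0.675000

P(-1.3) = 14×L_0(-1.3) + 15×L_1(-1.3)
P(-1.3) = 14.675000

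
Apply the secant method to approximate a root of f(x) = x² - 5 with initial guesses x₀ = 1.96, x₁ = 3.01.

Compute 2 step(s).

f(x) = x² - 5
x₀ = 1.96, x₁ = 3.01

Secant formula: x_{n+1} = x_n - f(x_n)(x_n - x_{n-1})/(f(x_n) - f(x_{n-1}))

Iteration 1:
  f(1.960000) = -1.158400
  f(3.010000) = 4.060100
  x_2 = 3.010000 - 4.060100×(3.010000 - 1.960000)/(4.060100 - (-1.158400))
       = 2.193078
Iteration 2:
  f(3.010000) = 4.060100
  f(2.193078) = -0.190407
  x_3 = 2.193078 - (-0.190407)×(2.193078 - 3.010000)/(-0.190407 - 4.060100)
       = 2.229674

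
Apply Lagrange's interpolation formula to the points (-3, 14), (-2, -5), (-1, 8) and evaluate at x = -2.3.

Lagrange interpolation formula:
P(x) = Σ yᵢ × Lᵢ(x)
where Lᵢ(x) = Π_{j≠i} (x - xⱼ)/(xᵢ - xⱼ)

L_0(-2.3) = (-2.3 - (-2))/(-3 - (-2)) × (-2.3 - (-1))/(-3 - (-1)) = 0.195000
L_1(-2.3) = (-2.3 - (-3))/(-2 - (-3)) × (-2.3 - (-1))/(-2 - (-1)) = 0.910000
L_2(-2.3) = (-2.3 - (-3))/(-1 - (-3)) × (-2.3 - (-2))/(-1 - (-2)) = -0.105000

P(-2.3) = 14×L_0(-2.3) + (-5)×L_1(-2.3) + 8×L_2(-2.3)
P(-2.3) = -2.660000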